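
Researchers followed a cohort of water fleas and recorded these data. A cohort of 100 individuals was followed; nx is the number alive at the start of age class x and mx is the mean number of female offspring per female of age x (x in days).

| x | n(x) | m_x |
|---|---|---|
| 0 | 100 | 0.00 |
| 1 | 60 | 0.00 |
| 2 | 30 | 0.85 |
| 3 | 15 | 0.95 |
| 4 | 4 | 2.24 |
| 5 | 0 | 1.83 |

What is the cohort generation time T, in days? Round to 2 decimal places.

lx = nx/n0 = nx/100: 1, 0.6, 0.3, 0.15, 0.04, 0
lx·mx: 0, 0, 0.255, 0.1425, 0.0896, 0 → R0 = 0.4871
x·lx·mx: 0, 0, 0.51, 0.4275, 0.3584, 0 → Σ = 1.2959
T = 1.2959 / 0.4871 = 2.660439… → 2.66

2.66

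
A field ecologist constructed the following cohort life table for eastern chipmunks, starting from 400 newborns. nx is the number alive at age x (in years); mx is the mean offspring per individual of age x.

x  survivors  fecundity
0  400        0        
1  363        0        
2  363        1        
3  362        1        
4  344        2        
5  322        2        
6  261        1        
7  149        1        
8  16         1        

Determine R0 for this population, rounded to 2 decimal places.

lx = nx/n0 = nx/400: 1, 0.9075, 0.9075, 0.905, 0.86, 0.805, 0.6525, 0.3725, 0.04
lx·mx by age: 0, 0, 0.9075, 0.905, 1.72, 1.61, 0.6525, 0.3725, 0.04
R0 = Σ lx·mx = 6.2075 → 6.21

6.21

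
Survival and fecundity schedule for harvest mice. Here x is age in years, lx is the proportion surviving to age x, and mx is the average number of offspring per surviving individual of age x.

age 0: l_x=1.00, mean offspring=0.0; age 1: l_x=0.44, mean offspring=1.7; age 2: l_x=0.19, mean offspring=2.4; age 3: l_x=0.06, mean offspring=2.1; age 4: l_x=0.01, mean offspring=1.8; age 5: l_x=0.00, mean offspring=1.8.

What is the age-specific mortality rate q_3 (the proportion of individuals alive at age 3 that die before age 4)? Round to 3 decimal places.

0.833

q_3 = (l_3 − l_4) / l_3 = (0.06 − 0.01) / 0.06
     = 0.05 / 0.06 = 0.833333… → 0.833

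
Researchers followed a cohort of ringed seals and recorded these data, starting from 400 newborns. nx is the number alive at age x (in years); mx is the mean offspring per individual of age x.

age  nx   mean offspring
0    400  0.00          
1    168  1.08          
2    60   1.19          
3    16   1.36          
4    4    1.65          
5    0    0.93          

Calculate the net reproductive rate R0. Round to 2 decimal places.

0.70

lx = nx/n0 = nx/400: 1, 0.42, 0.15, 0.04, 0.01, 0
lx·mx by age: 0, 0.4536, 0.1785, 0.0544, 0.0165, 0
R0 = Σ lx·mx = 0.703 → 0.70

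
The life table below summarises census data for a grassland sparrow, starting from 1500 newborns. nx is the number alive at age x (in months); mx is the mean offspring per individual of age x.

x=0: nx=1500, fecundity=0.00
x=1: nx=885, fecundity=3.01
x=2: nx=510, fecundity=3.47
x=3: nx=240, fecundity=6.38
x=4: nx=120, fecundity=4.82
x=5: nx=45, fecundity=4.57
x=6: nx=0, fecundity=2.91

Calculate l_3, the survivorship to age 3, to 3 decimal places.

l_3 = n_3/n_0 = 240/1500 = 0.16 → 0.160

0.160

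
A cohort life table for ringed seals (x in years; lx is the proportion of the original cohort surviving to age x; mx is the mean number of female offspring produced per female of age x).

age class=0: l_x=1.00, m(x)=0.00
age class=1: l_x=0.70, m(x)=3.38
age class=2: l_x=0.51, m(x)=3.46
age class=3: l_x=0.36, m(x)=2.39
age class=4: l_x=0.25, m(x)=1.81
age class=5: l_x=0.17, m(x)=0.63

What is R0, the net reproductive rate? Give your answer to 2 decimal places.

5.55

lx·mx by age: 0, 2.366, 1.7646, 0.8604, 0.4525, 0.1071
R0 = Σ lx·mx = 5.5506 → 5.55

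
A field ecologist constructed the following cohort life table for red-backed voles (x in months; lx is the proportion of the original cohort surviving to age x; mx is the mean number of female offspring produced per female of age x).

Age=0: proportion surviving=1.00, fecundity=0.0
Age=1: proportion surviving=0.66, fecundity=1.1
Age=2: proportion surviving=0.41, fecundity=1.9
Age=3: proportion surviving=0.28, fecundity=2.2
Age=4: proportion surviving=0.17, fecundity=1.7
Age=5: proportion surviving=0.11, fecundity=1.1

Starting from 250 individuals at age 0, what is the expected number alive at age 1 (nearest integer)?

Expected survivors = N0 · l_1 = 250 × 0.66 = 165 → 165

165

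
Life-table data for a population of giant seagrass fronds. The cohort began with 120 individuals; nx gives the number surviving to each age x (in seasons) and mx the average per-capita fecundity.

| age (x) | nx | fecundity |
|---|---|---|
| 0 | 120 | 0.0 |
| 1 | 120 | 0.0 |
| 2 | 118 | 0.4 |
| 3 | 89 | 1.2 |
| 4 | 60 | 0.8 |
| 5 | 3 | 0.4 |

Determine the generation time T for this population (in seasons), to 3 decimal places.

3.016

lx = nx/n0 = nx/120: 1, 1, 0.98333…, 0.74167…, 0.5, 0.025
lx·mx: 0, 0, 0.393333…, 0.89…, 0.4, 0.01 → R0 = 1.693333…
x·lx·mx: 0, 0, 0.786667…, 2.67…, 1.6, 0.05 → Σ = 5.106667…
T = 5.106667… / 1.693333… = 3.015748… → 3.016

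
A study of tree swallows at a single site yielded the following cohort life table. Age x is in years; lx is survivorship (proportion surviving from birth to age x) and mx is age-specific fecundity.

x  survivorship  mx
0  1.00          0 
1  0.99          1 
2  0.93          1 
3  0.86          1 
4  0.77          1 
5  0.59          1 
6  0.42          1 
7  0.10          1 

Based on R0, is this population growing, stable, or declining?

R0 = Σ lx·mx = 0 + 0.99 + 0.93 + 0.86 + 0.77 + 0.59 + 0.42 + 0.1 = 4.66
R0 > 1, so the population is growing.

growing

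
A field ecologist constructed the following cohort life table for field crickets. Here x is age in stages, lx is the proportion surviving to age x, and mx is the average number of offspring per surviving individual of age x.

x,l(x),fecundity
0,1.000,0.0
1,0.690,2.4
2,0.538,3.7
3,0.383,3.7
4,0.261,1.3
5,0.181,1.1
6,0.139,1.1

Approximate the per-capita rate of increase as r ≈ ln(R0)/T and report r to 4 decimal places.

R0 = Σ lx·mx = 0 + 1.656 + 1.9906 + 1.4171 + 0.3393 + 0.1991 + 0.1529 = 5.755
Σ x·lx·mx = 13.1586; T = 13.1586/5.755 = 2.28646…
r ≈ ln(R0)/T = ln(5.755)/2.28646… = 0.765404… → 0.7654

0.7654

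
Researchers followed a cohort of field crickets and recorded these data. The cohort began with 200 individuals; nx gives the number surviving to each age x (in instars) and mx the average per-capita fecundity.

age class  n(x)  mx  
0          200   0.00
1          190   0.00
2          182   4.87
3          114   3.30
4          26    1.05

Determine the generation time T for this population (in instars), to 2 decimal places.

2.33

lx = nx/n0 = nx/200: 1, 0.95, 0.91, 0.57, 0.13
lx·mx: 0, 0, 4.4317, 1.881, 0.1365 → R0 = 6.4492
x·lx·mx: 0, 0, 8.8634, 5.643, 0.546 → Σ = 15.0524
T = 15.0524 / 6.4492 = 2.333995… → 2.33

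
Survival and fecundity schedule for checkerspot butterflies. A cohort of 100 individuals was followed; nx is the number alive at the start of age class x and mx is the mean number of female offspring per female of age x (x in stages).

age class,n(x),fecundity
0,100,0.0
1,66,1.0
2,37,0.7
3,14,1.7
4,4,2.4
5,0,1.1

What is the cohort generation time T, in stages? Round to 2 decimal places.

1.82

lx = nx/n0 = nx/100: 1, 0.66, 0.37, 0.14, 0.04, 0
lx·mx: 0, 0.66, 0.259, 0.238, 0.096, 0 → R0 = 1.253
x·lx·mx: 0, 0.66, 0.518, 0.714, 0.384, 0 → Σ = 2.276
T = 2.276 / 1.253 = 1.816441… → 1.82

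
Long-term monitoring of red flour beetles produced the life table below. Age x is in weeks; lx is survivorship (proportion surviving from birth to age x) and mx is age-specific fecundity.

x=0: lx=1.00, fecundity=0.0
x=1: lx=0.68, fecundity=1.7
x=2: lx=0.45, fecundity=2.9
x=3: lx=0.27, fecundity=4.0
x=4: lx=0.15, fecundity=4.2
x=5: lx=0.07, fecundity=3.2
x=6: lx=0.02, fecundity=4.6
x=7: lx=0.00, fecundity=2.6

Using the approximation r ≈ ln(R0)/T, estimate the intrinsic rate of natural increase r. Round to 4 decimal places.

R0 = Σ lx·mx = 0 + 1.156 + 1.305 + 1.08 + 0.63 + 0.224 + 0.092 + 0 = 4.487
Σ x·lx·mx = 11.198; T = 11.198/4.487 = 2.49565…
r ≈ ln(R0)/T = ln(4.487)/2.49565… = 0.601519… → 0.6015

0.6015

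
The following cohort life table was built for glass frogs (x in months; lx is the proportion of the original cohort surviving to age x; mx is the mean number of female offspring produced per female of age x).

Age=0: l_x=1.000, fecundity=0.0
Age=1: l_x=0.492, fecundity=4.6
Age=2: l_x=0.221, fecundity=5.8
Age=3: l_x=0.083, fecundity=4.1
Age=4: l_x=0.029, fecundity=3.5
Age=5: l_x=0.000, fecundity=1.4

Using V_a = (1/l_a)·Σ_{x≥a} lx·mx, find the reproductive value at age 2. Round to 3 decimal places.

7.799

lx·mx for x ≥ 2: 1.2818, 0.3403, 0.1015, 0 → sum = 1.7236
V_2 = 1.7236 / l_2 = 1.7236 / 0.221 = 7.799095… → 7.799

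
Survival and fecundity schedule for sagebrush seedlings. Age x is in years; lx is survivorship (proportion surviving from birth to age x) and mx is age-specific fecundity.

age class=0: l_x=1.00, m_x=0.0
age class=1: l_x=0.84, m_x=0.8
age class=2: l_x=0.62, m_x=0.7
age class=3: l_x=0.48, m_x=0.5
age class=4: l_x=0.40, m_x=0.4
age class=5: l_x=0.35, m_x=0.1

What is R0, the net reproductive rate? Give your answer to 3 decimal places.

1.541

lx·mx by age: 0, 0.672, 0.434, 0.24, 0.16, 0.035
R0 = Σ lx·mx = 1.541 → 1.541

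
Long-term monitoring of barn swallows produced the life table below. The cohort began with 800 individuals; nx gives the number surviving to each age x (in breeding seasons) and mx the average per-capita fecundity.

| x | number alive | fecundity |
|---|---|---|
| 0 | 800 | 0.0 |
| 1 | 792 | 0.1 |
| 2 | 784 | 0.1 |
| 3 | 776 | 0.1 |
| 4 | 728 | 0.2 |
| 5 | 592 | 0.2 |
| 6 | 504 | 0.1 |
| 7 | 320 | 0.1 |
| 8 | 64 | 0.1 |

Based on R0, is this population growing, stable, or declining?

declining

lx = nx/n0 = nx/800: 1, 0.99, 0.98, 0.97, 0.91, 0.74, 0.63, 0.4, 0.08
R0 = Σ lx·mx = 0 + 0.099 + 0.098 + 0.097 + 0.182 + 0.148 + 0.063 + 0.04 + 0.008 = 0.735
R0 < 1, so the population is declining.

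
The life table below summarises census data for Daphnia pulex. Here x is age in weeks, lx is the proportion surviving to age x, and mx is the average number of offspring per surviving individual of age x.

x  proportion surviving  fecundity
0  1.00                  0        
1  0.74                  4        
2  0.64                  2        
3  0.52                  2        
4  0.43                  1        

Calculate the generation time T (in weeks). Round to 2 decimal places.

1.81

lx·mx: 0, 2.96, 1.28, 1.04, 0.43 → R0 = 5.71
x·lx·mx: 0, 2.96, 2.56, 3.12, 1.72 → Σ = 10.36
T = 10.36 / 5.71 = 1.814361… → 1.81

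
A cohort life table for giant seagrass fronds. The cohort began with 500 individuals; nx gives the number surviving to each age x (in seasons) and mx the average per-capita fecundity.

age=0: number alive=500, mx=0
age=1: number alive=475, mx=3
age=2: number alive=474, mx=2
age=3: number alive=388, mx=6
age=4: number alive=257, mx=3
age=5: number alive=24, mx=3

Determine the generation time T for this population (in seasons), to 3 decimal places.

lx = nx/n0 = nx/500: 1, 0.95, 0.948, 0.776, 0.514, 0.048
lx·mx: 0, 2.85, 1.896, 4.656, 1.542, 0.144 → R0 = 11.088
x·lx·mx: 0, 2.85, 3.792, 13.968, 6.168, 0.72 → Σ = 27.498
T = 27.498 / 11.088 = 2.479978… → 2.480

2.480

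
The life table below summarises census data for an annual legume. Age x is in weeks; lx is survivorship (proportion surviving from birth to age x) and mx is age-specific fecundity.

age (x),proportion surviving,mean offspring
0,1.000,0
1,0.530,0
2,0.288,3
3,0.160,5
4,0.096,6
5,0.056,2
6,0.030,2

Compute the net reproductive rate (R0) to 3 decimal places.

lx·mx by age: 0, 0, 0.864, 0.8, 0.576, 0.112, 0.06
R0 = Σ lx·mx = 2.412 → 2.412

2.412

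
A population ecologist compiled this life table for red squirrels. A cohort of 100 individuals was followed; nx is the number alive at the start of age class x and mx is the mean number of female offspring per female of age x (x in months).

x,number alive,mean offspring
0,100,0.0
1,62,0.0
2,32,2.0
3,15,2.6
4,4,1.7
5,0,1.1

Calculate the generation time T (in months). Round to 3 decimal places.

2.479

lx = nx/n0 = nx/100: 1, 0.62, 0.32, 0.15, 0.04, 0
lx·mx: 0, 0, 0.64, 0.39, 0.068, 0 → R0 = 1.098
x·lx·mx: 0, 0, 1.28, 1.17, 0.272, 0 → Σ = 2.722
T = 2.722 / 1.098 = 2.479053… → 2.479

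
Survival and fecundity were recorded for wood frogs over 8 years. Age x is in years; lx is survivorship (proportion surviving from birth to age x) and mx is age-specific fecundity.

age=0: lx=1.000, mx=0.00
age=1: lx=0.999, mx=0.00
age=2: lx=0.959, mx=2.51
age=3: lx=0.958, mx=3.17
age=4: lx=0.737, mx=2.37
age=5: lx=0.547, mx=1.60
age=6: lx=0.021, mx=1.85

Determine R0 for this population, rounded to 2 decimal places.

lx·mx by age: 0, 0, 2.40709, 3.03686, 1.74669, 0.8752, 0.03885
R0 = Σ lx·mx = 8.10469 → 8.10

8.10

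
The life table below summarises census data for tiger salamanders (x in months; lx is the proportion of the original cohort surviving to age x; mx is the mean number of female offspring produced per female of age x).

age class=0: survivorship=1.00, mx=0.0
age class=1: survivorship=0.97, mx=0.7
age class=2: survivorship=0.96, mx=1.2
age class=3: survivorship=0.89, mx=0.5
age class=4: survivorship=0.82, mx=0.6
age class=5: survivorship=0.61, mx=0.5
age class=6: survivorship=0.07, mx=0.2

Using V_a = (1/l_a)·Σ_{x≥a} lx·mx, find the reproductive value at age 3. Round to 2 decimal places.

lx·mx for x ≥ 3: 0.445, 0.492, 0.305, 0.014 → sum = 1.256
V_3 = 1.256 / l_3 = 1.256 / 0.89 = 1.411236… → 1.41

1.41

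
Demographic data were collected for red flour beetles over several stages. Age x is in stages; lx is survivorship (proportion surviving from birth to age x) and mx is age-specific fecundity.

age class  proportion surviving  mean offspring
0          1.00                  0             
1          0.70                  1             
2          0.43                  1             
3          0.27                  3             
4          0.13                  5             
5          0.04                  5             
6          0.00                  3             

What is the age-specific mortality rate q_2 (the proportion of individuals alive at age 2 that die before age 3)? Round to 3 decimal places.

0.372

q_2 = (l_2 − l_3) / l_2 = (0.43 − 0.27) / 0.43
     = 0.16 / 0.43 = 0.372093… → 0.372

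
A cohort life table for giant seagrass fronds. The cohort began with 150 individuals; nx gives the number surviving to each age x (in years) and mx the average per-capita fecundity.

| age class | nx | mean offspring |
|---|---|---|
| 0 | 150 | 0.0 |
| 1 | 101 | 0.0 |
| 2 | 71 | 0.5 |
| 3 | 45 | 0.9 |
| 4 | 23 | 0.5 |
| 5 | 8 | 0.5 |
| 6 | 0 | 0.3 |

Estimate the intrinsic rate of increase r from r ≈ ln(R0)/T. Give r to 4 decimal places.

-0.1750

lx = nx/n0 = nx/150: 1, 0.67333…, 0.47333…, 0.3, 0.15333…, 0.05333…, 0
R0 = Σ lx·mx = 0 + 0 + 0.23667… + 0.27 + 0.07667… + 0.02667… + 0 = 0.61…
Σ x·lx·mx = 1.723333…; T = 1.723333…/0.61… = 2.82514…
r ≈ ln(R0)/T = ln(0.61…)/2.82514… = -0.174964… → -0.1750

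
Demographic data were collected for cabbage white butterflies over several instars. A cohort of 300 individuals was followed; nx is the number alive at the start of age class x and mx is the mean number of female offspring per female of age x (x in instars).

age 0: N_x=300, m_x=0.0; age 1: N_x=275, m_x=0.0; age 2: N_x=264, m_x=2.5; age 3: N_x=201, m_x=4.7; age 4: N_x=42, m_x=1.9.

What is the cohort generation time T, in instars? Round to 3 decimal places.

lx = nx/n0 = nx/300: 1, 0.91667…, 0.88, 0.67, 0.14
lx·mx: 0, 0, 2.2, 3.149, 0.266 → R0 = 5.615…
x·lx·mx: 0, 0, 4.4, 9.447, 1.064 → Σ = 14.911…
T = 14.911… / 5.615… = 2.655565… → 2.656

2.656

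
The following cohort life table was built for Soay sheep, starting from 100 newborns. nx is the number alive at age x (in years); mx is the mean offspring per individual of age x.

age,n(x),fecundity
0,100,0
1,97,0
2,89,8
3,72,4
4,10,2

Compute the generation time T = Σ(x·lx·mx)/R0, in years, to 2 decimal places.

lx = nx/n0 = nx/100: 1, 0.97, 0.89, 0.72, 0.1
lx·mx: 0, 0, 7.12, 2.88, 0.2 → R0 = 10.2
x·lx·mx: 0, 0, 14.24, 8.64, 0.8 → Σ = 23.68
T = 23.68 / 10.2 = 2.321569… → 2.32

2.32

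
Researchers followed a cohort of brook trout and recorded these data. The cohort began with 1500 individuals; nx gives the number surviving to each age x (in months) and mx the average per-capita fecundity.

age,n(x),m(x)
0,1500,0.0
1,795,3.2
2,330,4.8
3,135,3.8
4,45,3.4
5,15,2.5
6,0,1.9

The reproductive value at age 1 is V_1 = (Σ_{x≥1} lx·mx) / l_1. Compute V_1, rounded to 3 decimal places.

6.077

lx = nx/n0 = nx/1500: 1, 0.53, 0.22, 0.09, 0.03, 0.01, 0
lx·mx for x ≥ 1: 1.696, 1.056, 0.342, 0.102, 0.025, 0 → sum = 3.221
V_1 = 3.221 / l_1 = 3.221 / 0.53 = 6.077358… → 6.077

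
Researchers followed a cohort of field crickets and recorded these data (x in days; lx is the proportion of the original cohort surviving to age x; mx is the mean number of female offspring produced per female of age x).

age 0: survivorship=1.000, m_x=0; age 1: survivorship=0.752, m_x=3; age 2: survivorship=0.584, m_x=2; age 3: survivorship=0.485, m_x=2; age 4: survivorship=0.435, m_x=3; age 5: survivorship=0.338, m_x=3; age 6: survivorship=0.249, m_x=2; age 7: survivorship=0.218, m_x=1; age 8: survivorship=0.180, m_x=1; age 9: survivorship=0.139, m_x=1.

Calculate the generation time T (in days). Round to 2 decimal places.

3.23

lx·mx: 0, 2.256, 1.168, 0.97, 1.305, 1.014, 0.498, 0.218, 0.18, 0.139 → R0 = 7.748
x·lx·mx: 0, 2.256, 2.336, 2.91, 5.22, 5.07, 2.988, 1.526, 1.44, 1.251 → Σ = 24.997
T = 24.997 / 7.748 = 3.226252… → 3.23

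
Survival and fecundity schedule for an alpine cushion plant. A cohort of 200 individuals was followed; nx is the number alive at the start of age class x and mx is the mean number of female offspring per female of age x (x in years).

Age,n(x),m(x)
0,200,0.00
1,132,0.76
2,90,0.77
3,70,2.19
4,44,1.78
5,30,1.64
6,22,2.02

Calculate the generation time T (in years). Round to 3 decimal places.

lx = nx/n0 = nx/200: 1, 0.66, 0.45, 0.35, 0.22, 0.15, 0.11
lx·mx: 0, 0.5016, 0.3465, 0.7665, 0.3916, 0.246, 0.2222 → R0 = 2.4744
x·lx·mx: 0, 0.5016, 0.693, 2.2995, 1.5664, 1.23, 1.3332 → Σ = 7.6237
T = 7.6237 / 2.4744 = 3.08103… → 3.081

3.081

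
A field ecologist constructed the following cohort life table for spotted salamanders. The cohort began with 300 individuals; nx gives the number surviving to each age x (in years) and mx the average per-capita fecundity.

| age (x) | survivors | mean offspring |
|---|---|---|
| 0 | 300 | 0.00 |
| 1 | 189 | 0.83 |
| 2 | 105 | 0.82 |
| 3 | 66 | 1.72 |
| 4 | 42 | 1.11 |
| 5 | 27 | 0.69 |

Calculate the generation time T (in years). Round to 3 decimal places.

lx = nx/n0 = nx/300: 1, 0.63, 0.35, 0.22, 0.14, 0.09
lx·mx: 0, 0.5229, 0.287, 0.3784, 0.1554, 0.0621 → R0 = 1.4058
x·lx·mx: 0, 0.5229, 0.574, 1.1352, 0.6216, 0.3105 → Σ = 3.1642
T = 3.1642 / 1.4058 = 2.250818… → 2.251

2.251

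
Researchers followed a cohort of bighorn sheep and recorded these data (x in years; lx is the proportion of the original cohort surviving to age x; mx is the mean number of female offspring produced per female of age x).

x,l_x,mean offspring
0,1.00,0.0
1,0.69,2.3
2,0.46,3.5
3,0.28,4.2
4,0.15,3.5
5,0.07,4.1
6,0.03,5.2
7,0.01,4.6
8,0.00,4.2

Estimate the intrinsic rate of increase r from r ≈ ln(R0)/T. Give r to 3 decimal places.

R0 = Σ lx·mx = 0 + 1.587 + 1.61 + 1.176 + 0.525 + 0.287 + 0.156 + 0.046 + 0 = 5.387
Σ x·lx·mx = 13.128; T = 13.128/5.387 = 2.43698…
r ≈ ln(R0)/T = ln(5.387)/2.43698… = 0.69102… → 0.691

0.691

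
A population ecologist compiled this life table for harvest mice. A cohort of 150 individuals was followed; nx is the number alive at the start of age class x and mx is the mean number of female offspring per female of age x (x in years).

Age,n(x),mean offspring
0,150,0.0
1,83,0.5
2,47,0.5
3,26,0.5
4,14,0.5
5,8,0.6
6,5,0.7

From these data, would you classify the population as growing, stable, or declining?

lx = nx/n0 = nx/150: 1, 0.55333…, 0.31333…, 0.17333…, 0.09333…, 0.05333…, 0.03333…
R0 = Σ lx·mx = 0 + 0.276667… + 0.156667… + 0.086667… + 0.046667… + 0.032… + 0.023333… = 0.622…
R0 < 1, so the population is declining.

declining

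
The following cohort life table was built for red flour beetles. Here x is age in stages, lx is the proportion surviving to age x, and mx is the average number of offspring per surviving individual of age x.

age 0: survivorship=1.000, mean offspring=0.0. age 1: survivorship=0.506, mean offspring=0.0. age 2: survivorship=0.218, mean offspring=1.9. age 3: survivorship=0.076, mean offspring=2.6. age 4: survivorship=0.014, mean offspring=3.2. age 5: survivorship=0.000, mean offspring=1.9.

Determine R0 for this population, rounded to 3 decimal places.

lx·mx by age: 0, 0, 0.4142, 0.1976, 0.0448, 0
R0 = Σ lx·mx = 0.6566 → 0.657

0.657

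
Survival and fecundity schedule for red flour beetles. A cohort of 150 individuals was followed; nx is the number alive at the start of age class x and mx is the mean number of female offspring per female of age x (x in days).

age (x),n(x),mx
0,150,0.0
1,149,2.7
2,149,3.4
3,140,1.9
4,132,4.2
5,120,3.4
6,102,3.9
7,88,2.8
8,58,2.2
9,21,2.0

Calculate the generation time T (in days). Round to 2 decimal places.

4.06

lx = nx/n0 = nx/150: 1, 0.99333…, 0.99333…, 0.93333…, 0.88, 0.8, 0.68, 0.58667…, 0.38667…, 0.14
lx·mx: 0, 2.682…, 3.377333…, 1.773333…, 3.696, 2.72, 2.652, 1.642667…, 0.850667…, 0.28 → R0 = 19.674…
x·lx·mx: 0, 2.682…, 6.754667…, 5.32…, 14.784, 13.6, 15.912, 11.498667…, 6.805333…, 2.52 → Σ = 79.876667…
T = 79.876667… / 19.674… = 4.060012… → 4.06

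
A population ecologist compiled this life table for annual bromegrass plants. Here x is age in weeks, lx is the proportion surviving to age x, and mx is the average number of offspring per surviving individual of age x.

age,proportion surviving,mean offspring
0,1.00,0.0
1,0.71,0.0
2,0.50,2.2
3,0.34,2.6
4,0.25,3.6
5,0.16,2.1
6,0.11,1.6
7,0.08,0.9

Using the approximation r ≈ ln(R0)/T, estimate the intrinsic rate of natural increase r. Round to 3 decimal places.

0.369

R0 = Σ lx·mx = 0 + 0 + 1.1 + 0.884 + 0.9 + 0.336 + 0.176 + 0.072 = 3.468
Σ x·lx·mx = 11.692; T = 11.692/3.468 = 3.3714…
r ≈ ln(R0)/T = ln(3.468)/3.3714… = 0.36886… → 0.369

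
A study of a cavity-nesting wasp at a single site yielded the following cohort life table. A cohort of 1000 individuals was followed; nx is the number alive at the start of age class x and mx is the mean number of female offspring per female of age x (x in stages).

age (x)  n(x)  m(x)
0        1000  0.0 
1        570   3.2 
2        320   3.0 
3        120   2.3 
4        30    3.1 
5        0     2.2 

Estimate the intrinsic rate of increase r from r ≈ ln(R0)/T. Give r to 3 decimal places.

lx = nx/n0 = nx/1000: 1, 0.57, 0.32, 0.12, 0.03, 0
R0 = Σ lx·mx = 0 + 1.824 + 0.96 + 0.276 + 0.093 + 0 = 3.153
Σ x·lx·mx = 4.944; T = 4.944/3.153 = 1.56803…
r ≈ ln(R0)/T = ln(3.153)/1.56803… = 0.73235… → 0.732

0.732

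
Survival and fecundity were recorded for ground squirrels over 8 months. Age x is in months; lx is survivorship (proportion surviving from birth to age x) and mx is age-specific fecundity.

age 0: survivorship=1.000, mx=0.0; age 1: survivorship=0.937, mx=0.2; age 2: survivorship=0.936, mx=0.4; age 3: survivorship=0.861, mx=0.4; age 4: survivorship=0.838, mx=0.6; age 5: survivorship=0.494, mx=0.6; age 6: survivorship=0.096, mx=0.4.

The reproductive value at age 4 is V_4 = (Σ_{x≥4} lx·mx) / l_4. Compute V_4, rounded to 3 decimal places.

1.000

lx·mx for x ≥ 4: 0.5028, 0.2964, 0.0384 → sum = 0.8376
V_4 = 0.8376 / l_4 = 0.8376 / 0.838 = 0.999523… → 1.000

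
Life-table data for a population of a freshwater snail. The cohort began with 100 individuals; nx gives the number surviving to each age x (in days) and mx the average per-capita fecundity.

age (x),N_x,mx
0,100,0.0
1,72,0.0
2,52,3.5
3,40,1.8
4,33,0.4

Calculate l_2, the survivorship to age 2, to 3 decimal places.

l_2 = n_2/n_0 = 52/100 = 0.52 → 0.520

0.520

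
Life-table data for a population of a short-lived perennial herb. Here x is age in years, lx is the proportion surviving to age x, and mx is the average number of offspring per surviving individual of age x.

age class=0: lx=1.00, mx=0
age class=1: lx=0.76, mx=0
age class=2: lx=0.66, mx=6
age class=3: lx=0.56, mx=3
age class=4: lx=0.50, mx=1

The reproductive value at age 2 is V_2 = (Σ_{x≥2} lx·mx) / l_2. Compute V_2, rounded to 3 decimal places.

lx·mx for x ≥ 2: 3.96, 1.68, 0.5 → sum = 6.14
V_2 = 6.14 / l_2 = 6.14 / 0.66 = 9.30303… → 9.303

9.303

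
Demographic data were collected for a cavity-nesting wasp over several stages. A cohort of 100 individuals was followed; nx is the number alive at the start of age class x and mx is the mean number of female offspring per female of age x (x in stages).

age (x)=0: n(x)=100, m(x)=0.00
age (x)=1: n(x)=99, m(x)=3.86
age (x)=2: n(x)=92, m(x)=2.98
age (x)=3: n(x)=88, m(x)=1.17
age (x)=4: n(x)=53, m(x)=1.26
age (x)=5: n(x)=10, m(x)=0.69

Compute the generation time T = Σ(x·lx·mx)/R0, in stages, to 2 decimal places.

lx = nx/n0 = nx/100: 1, 0.99, 0.92, 0.88, 0.53, 0.1
lx·mx: 0, 3.8214, 2.7416, 1.0296, 0.6678, 0.069 → R0 = 8.3294
x·lx·mx: 0, 3.8214, 5.4832, 3.0888, 2.6712, 0.345 → Σ = 15.4096
T = 15.4096 / 8.3294 = 1.850025… → 1.85

1.85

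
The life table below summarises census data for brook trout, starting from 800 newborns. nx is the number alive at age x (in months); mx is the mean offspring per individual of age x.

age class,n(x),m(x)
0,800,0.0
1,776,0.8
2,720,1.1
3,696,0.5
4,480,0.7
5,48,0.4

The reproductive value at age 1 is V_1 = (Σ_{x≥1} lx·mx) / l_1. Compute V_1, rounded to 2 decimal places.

lx = nx/n0 = nx/800: 1, 0.97, 0.9, 0.87, 0.6, 0.06
lx·mx for x ≥ 1: 0.776, 0.99, 0.435, 0.42, 0.024 → sum = 2.645
V_1 = 2.645 / l_1 = 2.645 / 0.97 = 2.726804… → 2.73

2.73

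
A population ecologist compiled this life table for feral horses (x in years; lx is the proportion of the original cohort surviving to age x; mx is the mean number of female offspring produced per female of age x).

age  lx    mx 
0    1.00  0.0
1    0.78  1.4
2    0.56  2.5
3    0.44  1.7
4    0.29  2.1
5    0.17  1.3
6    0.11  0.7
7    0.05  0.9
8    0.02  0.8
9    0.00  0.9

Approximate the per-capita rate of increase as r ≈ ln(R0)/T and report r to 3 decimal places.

0.571

R0 = Σ lx·mx = 0 + 1.092 + 1.4 + 0.748 + 0.609 + 0.221 + 0.077 + 0.045 + 0.016 + 0 = 4.208
Σ x·lx·mx = 10.582; T = 10.582/4.208 = 2.51473…
r ≈ ln(R0)/T = ln(4.208)/2.51473… = 0.57143… → 0.571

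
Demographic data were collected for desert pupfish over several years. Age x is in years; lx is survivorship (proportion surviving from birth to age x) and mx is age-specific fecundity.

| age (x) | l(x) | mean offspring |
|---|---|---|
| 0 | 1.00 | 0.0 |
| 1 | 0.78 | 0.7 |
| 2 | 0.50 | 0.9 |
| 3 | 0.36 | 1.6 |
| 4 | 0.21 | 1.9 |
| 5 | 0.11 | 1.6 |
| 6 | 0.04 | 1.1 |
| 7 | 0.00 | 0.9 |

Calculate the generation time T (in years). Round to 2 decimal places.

lx·mx: 0, 0.546, 0.45, 0.576, 0.399, 0.176, 0.044, 0 → R0 = 2.191
x·lx·mx: 0, 0.546, 0.9, 1.728, 1.596, 0.88, 0.264, 0 → Σ = 5.914
T = 5.914 / 2.191 = 2.699224… → 2.70

2.70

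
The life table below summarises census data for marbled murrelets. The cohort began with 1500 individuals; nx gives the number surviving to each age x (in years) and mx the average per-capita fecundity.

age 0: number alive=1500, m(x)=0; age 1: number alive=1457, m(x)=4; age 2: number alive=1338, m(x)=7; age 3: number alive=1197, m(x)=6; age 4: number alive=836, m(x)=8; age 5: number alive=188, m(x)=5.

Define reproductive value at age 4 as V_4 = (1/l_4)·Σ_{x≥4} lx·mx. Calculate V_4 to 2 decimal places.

9.12

lx = nx/n0 = nx/1500: 1, 0.97133…, 0.892, 0.798, 0.55733…, 0.12533…
lx·mx for x ≥ 4: 4.458667…, 0.626667… → sum = 5.085333…
V_4 = 5.085333… / l_4 = 5.085333… / 0.557333… = 9.124402… → 9.12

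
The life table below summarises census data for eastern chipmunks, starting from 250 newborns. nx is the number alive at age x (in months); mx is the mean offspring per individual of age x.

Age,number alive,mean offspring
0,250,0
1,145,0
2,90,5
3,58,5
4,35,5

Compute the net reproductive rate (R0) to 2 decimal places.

3.66

lx = nx/n0 = nx/250: 1, 0.58, 0.36, 0.232, 0.14
lx·mx by age: 0, 0, 1.8, 1.16, 0.7
R0 = Σ lx·mx = 3.66 → 3.66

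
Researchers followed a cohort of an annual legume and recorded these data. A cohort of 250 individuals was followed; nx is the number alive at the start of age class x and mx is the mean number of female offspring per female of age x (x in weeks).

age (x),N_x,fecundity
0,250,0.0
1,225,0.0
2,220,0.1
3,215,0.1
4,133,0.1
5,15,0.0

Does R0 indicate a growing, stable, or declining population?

declining

lx = nx/n0 = nx/250: 1, 0.9, 0.88, 0.86, 0.532, 0.06
R0 = Σ lx·mx = 0 + 0 + 0.088 + 0.086 + 0.0532 + 0 = 0.2272
R0 < 1, so the population is declining.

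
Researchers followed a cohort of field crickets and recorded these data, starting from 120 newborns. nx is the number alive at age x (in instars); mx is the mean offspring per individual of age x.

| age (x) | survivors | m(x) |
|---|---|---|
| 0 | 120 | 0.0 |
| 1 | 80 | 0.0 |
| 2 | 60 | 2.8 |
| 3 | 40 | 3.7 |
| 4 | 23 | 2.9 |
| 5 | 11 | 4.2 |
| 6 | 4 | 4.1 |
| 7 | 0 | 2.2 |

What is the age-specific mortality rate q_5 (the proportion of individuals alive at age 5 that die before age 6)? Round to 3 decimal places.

lx = nx/n0 = nx/120: 1, 0.66667…, 0.5, 0.33333…, 0.19167…, 0.09167…, 0.03333…, 0
q_5 = (l_5 − l_6) / l_5 = (0.091667… − 0.033333…) / 0.091667…
     = 0.058333… / 0.091667… = 0.636364… → 0.636

0.636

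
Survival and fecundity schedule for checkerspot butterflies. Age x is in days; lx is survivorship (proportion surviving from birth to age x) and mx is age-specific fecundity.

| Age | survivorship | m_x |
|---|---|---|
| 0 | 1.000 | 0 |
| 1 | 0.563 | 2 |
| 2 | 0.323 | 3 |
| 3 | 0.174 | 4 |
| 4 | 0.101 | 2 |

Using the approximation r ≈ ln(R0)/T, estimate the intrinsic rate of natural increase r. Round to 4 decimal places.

R0 = Σ lx·mx = 0 + 1.126 + 0.969 + 0.696 + 0.202 = 2.993
Σ x·lx·mx = 5.96; T = 5.96/2.993 = 1.99131…
r ≈ ln(R0)/T = ln(2.993)/1.99131… = 0.550529… → 0.5505

0.5505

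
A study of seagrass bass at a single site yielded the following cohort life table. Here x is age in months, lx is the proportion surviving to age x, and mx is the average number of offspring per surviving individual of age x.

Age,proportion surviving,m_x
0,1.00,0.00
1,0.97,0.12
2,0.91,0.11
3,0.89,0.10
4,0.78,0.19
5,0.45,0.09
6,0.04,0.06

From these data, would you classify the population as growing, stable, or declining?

declining

R0 = Σ lx·mx = 0 + 0.1164 + 0.1001 + 0.089 + 0.1482 + 0.0405 + 0.0024 = 0.4966
R0 < 1, so the population is declining.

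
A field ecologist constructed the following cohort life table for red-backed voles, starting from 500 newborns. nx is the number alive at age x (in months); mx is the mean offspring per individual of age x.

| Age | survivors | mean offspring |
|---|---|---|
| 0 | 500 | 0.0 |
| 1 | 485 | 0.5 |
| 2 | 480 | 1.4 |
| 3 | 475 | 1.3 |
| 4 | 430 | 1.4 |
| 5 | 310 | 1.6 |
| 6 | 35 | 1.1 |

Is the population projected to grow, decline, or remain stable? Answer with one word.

lx = nx/n0 = nx/500: 1, 0.97, 0.96, 0.95, 0.86, 0.62, 0.07
R0 = Σ lx·mx = 0 + 0.485 + 1.344 + 1.235 + 1.204 + 0.992 + 0.077 = 5.337
R0 > 1, so the population is growing.

growing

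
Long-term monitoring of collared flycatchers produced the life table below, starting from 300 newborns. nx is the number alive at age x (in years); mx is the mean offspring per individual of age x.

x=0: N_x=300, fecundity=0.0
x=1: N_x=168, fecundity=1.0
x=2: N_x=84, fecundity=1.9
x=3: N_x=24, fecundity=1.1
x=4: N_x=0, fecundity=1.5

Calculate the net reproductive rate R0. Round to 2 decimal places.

1.18

lx = nx/n0 = nx/300: 1, 0.56, 0.28, 0.08, 0
lx·mx by age: 0, 0.56, 0.532, 0.088, 0
R0 = Σ lx·mx = 1.18 → 1.18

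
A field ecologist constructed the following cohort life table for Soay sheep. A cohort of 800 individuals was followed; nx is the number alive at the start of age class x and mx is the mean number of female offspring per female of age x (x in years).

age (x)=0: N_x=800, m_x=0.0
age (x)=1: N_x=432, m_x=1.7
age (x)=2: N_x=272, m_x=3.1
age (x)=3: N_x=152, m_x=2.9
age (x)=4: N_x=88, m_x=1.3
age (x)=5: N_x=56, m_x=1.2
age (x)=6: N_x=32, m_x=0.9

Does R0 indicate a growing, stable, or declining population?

lx = nx/n0 = nx/800: 1, 0.54, 0.34, 0.19, 0.11, 0.07, 0.04
R0 = Σ lx·mx = 0 + 0.918 + 1.054 + 0.551 + 0.143 + 0.084 + 0.036 = 2.786
R0 > 1, so the population is growing.

growing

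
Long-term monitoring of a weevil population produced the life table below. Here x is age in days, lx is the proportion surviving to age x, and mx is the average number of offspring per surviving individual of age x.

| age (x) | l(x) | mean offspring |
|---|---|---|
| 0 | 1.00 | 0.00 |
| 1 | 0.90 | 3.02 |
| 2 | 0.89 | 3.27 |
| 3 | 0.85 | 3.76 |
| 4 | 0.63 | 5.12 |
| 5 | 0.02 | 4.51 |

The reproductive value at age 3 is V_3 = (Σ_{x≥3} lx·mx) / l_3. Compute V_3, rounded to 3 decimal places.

7.661

lx·mx for x ≥ 3: 3.196, 3.2256, 0.0902 → sum = 6.5118
V_3 = 6.5118 / l_3 = 6.5118 / 0.85 = 7.660941… → 7.661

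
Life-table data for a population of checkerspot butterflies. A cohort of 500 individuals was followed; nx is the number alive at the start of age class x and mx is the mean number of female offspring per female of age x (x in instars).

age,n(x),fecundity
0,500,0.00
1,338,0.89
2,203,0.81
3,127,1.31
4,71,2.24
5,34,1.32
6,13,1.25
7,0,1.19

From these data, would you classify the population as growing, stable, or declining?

growing

lx = nx/n0 = nx/500: 1, 0.676, 0.406, 0.254, 0.142, 0.068, 0.026, 0
R0 = Σ lx·mx = 0 + 0.60164 + 0.32886 + 0.33274 + 0.31808 + 0.08976 + 0.0325 + 0 = 1.70358
R0 > 1, so the population is growing.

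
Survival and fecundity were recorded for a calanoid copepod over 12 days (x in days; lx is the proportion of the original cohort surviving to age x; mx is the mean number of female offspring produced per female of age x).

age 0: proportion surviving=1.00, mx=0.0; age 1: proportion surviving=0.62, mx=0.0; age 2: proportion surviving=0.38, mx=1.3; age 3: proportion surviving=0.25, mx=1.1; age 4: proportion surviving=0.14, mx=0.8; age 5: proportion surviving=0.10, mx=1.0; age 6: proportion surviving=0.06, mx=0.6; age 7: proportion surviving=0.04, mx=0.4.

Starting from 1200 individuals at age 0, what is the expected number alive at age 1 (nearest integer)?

Expected survivors = N0 · l_1 = 1200 × 0.62 = 744 → 744

744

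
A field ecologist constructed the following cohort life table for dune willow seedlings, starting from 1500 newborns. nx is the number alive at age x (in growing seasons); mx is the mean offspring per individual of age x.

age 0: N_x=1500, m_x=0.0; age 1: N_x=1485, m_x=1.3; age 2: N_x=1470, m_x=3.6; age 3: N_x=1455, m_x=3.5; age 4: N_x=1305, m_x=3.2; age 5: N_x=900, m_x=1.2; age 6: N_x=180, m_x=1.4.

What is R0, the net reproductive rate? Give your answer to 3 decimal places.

11.882

lx = nx/n0 = nx/1500: 1, 0.99, 0.98, 0.97, 0.87, 0.6, 0.12
lx·mx by age: 0, 1.287, 3.528, 3.395, 2.784, 0.72, 0.168
R0 = Σ lx·mx = 11.882 → 11.882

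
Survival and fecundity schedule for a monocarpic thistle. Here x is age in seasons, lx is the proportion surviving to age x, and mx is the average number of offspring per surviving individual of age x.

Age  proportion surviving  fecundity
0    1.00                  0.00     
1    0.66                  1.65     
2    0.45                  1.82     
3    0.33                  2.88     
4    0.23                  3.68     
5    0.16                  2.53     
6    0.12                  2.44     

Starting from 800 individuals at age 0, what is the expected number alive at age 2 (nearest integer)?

Expected survivors = N0 · l_2 = 800 × 0.45 = 360 → 360

360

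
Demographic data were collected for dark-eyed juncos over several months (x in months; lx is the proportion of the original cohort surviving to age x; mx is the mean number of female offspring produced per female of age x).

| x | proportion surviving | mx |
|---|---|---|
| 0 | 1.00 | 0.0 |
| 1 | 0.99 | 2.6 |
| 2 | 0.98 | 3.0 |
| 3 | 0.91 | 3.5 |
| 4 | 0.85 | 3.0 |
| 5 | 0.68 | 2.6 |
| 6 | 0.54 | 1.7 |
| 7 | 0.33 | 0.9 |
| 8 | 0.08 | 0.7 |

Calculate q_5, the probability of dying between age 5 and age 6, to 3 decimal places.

0.206

q_5 = (l_5 − l_6) / l_5 = (0.68 − 0.54) / 0.68
     = 0.14 / 0.68 = 0.205882… → 0.206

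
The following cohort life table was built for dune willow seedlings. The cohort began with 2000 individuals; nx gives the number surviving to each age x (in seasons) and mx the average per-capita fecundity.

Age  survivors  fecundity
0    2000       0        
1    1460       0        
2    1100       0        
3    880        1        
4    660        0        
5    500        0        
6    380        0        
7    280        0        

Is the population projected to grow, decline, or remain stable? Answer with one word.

lx = nx/n0 = nx/2000: 1, 0.73, 0.55, 0.44, 0.33, 0.25, 0.19, 0.14
R0 = Σ lx·mx = 0 + 0 + 0 + 0.44 + 0 + 0 + 0 + 0 = 0.44
R0 < 1, so the population is declining.

declining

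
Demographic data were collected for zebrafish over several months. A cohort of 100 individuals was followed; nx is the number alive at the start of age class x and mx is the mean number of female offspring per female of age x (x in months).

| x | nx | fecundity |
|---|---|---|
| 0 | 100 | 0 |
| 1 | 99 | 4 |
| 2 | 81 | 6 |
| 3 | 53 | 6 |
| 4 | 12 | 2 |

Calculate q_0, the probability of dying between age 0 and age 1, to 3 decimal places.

0.010

lx = nx/n0 = nx/100: 1, 0.99, 0.81, 0.53, 0.12
q_0 = (l_0 − l_1) / l_0 = (1 − 0.99) / 1
     = 0.01 / 1 = 0.01 → 0.010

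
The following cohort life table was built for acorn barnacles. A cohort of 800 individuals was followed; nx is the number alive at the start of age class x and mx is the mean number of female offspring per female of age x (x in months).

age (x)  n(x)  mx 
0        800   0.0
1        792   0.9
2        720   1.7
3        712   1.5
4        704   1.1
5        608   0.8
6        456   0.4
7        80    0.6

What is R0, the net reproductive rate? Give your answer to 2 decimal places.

5.62

lx = nx/n0 = nx/800: 1, 0.99, 0.9, 0.89, 0.88, 0.76, 0.57, 0.1
lx·mx by age: 0, 0.891, 1.53, 1.335, 0.968, 0.608, 0.228, 0.06
R0 = Σ lx·mx = 5.62 → 5.62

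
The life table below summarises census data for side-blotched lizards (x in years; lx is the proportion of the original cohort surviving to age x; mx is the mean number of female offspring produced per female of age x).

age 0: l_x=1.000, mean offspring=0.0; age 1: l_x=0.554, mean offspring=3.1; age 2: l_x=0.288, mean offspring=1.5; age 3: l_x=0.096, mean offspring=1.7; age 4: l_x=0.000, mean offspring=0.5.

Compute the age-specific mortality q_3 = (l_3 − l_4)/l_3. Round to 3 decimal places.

q_3 = (l_3 − l_4) / l_3 = (0.096 − 0) / 0.096
     = 0.096 / 0.096 = 1 → 1.000

1.000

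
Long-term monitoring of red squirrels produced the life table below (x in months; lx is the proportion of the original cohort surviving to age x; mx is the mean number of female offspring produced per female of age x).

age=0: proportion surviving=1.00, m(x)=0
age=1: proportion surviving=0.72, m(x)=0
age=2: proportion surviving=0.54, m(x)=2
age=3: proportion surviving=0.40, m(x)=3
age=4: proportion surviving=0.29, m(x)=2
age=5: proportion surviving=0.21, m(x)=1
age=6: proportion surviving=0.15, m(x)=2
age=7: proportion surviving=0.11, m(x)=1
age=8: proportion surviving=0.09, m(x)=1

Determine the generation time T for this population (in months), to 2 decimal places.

lx·mx: 0, 0, 1.08, 1.2, 0.58, 0.21, 0.3, 0.11, 0.09 → R0 = 3.57
x·lx·mx: 0, 0, 2.16, 3.6, 2.32, 1.05, 1.8, 0.77, 0.72 → Σ = 12.42
T = 12.42 / 3.57 = 3.478992… → 3.48

3.48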